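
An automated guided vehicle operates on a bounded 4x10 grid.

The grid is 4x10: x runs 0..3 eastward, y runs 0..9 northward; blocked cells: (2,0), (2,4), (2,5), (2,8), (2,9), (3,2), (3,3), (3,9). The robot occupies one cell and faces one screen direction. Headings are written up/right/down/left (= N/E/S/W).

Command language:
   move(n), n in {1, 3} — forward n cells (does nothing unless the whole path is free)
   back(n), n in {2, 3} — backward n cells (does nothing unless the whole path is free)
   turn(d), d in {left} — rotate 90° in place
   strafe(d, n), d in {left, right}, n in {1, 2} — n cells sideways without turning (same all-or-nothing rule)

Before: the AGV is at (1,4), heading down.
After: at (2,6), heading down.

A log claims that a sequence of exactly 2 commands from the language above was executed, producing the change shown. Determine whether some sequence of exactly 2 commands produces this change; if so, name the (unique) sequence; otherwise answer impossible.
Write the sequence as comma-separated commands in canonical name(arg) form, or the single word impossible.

key: order matters: swapping back(2) and strafe(left, 1) lands elsewhere
t0: at (1,4), heading down
t=1 back(2) ⇒ at (1,6), heading down
t=2 strafe(left, 1) ⇒ at (2,6), heading down
all 81 alternatives checked — unique.

back(2), strafe(left, 1)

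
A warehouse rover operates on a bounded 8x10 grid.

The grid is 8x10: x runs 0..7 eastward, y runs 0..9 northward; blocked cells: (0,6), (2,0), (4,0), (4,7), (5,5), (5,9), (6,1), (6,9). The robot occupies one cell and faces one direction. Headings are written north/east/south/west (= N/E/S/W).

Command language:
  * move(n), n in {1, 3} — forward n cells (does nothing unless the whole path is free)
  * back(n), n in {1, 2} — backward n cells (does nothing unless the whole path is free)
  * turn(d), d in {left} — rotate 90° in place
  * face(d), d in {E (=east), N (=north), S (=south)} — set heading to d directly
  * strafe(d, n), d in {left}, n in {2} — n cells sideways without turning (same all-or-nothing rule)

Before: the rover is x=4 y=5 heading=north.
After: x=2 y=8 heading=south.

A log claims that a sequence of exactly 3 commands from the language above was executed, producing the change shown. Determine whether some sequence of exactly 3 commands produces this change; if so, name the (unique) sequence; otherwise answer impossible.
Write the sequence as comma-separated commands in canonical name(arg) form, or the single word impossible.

strafe(left, 2), move(3), face(S)

key: position moved to (2,8) AND the heading swung to S — translation plus rotation needed
start: x=4 y=5 heading=north
[1] after strafe(left, 2): x=2 y=5 heading=north
[2] after move(3): x=2 y=8 heading=north
[3] after face(S): x=2 y=8 heading=south
no rival 3-sequence matches.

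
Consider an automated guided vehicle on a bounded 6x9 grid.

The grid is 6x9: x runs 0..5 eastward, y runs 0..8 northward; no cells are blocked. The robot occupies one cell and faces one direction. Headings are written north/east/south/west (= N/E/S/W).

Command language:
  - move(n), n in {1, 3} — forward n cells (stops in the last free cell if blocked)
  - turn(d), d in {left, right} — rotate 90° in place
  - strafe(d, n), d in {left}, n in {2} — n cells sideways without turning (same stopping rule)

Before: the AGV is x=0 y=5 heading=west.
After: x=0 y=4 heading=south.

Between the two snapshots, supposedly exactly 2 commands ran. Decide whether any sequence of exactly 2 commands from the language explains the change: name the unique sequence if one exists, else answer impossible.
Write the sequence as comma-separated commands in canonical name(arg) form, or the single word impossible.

key: running move(1) before turn(left) would end elsewhere — order is forced
begin: x=0 y=5 heading=west
t=1 turn(left) ⇒ x=0 y=5 heading=south
t=2 move(1) ⇒ x=0 y=4 heading=south
no other 2-command option fits: unique.

turn(left), move(1)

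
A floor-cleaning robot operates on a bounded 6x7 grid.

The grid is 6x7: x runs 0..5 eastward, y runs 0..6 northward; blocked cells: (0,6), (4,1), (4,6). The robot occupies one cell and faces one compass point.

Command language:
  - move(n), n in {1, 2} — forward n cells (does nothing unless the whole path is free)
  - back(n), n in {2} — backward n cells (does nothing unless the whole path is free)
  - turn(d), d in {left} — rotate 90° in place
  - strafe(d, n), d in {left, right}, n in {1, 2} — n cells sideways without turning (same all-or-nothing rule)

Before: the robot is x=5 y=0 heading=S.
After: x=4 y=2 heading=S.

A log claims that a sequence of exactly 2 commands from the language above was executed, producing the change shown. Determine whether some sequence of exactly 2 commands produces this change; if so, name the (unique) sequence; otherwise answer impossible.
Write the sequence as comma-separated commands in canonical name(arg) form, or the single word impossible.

back(2), strafe(right, 1)

key: still facing S at the end — nothing in the sequence rotates
t0: x=5 y=0 heading=S
1. back(2) → x=5 y=2 heading=S
2. strafe(right, 1) → x=4 y=2 heading=S
uniquely the one of 64 2-step routes that fits.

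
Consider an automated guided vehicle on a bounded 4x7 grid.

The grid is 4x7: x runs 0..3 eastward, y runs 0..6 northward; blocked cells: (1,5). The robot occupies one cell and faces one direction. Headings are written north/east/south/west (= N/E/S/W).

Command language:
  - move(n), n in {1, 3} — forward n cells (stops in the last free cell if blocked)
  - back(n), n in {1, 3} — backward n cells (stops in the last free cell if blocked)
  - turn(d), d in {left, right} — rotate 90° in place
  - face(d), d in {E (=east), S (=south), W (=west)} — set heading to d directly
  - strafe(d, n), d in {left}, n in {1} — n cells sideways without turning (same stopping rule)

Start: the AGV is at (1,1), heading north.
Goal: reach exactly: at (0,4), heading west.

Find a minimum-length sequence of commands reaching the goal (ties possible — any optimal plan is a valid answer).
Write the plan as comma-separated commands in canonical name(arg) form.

from: at (1,1), heading north
step 1 (strafe(left, 1)): at (0,1), heading north
step 2 (move(3)): at (0,4), heading north
step 3 (face(W)): at (0,4), heading west
minimal: 3 command(s), checked below 3.

strafe(left, 1), move(3), face(W)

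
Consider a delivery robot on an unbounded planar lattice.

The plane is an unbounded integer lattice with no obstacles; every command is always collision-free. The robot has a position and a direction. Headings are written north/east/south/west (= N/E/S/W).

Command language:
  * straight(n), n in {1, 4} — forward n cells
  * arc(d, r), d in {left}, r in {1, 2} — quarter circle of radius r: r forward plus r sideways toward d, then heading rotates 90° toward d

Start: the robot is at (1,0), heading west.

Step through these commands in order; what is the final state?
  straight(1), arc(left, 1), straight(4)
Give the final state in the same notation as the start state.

at (-1,-5), heading south

start: at (1,0), heading west
[1] after straight(1): at (0,0), heading west
[2] after arc(left, 1): at (-1,-1), heading south
[3] after straight(4): at (-1,-5), heading south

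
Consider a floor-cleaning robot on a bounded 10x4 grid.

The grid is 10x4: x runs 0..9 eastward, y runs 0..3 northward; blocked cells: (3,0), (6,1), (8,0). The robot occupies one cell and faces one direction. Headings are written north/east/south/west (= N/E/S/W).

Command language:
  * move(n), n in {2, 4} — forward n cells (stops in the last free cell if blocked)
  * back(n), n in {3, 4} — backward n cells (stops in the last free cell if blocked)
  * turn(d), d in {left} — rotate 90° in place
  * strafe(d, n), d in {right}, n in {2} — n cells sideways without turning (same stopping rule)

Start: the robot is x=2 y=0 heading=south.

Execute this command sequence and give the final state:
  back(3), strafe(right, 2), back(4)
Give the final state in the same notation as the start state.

x=0 y=3 heading=south

initial: x=2 y=0 heading=south
t=1 back(3) ⇒ x=2 y=3 heading=south
t=2 strafe(right, 2) ⇒ x=0 y=3 heading=south
t=3 back(4) ⇒ x=0 y=3 heading=south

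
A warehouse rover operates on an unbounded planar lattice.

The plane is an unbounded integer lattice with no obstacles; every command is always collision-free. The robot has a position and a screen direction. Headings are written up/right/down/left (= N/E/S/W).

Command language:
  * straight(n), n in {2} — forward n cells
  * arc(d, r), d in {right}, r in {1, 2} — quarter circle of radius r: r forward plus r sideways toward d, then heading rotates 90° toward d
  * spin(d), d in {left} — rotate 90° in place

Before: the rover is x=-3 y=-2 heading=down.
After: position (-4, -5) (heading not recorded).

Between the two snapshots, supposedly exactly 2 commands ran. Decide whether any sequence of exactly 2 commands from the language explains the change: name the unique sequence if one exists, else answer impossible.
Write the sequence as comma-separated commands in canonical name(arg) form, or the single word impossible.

straight(2), arc(right, 1)

key: running arc(right, 1) before straight(2) would end elsewhere — order is forced
from: x=-3 y=-2 heading=down
1. straight(2) → x=-3 y=-4 heading=down
2. arc(right, 1) → x=-4 y=-5 heading=left
no other 2-command option fits: unique.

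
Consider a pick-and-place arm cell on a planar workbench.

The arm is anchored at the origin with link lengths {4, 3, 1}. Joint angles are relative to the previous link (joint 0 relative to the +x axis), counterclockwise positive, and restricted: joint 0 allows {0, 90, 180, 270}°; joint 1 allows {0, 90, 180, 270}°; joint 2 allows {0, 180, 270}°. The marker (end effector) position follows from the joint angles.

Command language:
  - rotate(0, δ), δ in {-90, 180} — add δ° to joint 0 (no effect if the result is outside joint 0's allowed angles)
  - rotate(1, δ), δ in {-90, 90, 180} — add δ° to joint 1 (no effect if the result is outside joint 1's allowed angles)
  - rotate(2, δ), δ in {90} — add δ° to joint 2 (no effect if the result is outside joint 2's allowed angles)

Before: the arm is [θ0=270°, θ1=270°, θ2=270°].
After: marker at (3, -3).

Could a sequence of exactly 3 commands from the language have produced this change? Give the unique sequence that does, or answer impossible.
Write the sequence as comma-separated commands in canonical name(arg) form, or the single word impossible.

from: [θ0=270°, θ1=270°, θ2=270°]
[1] after rotate(0, -90): [θ0=180°, θ1=270°, θ2=270°]
[2] after rotate(0, -90): [θ0=90°, θ1=270°, θ2=270°]
[3] after rotate(0, -90): [θ0=0°, θ1=270°, θ2=270°]
all 216 alternatives checked — unique.

rotate(0, -90), rotate(0, -90), rotate(0, -90)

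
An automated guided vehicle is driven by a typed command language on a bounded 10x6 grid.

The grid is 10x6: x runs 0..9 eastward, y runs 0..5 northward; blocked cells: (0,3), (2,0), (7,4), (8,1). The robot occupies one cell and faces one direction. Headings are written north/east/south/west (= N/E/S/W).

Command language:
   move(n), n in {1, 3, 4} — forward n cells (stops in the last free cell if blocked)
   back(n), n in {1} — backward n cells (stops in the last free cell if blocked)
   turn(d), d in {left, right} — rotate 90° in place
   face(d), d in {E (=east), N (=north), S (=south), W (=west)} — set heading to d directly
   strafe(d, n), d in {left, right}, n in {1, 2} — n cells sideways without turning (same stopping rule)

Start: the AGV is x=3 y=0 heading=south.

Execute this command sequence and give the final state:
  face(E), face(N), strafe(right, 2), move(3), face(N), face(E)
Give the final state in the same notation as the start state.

begin: x=3 y=0 heading=south
step 1 (face(E)): x=3 y=0 heading=east
step 2 (face(N)): x=3 y=0 heading=north
step 3 (strafe(right, 2)): x=5 y=0 heading=north
step 4 (move(3)): x=5 y=3 heading=north
step 5 (face(N)): x=5 y=3 heading=north
step 6 (face(E)): x=5 y=3 heading=east

x=5 y=3 heading=east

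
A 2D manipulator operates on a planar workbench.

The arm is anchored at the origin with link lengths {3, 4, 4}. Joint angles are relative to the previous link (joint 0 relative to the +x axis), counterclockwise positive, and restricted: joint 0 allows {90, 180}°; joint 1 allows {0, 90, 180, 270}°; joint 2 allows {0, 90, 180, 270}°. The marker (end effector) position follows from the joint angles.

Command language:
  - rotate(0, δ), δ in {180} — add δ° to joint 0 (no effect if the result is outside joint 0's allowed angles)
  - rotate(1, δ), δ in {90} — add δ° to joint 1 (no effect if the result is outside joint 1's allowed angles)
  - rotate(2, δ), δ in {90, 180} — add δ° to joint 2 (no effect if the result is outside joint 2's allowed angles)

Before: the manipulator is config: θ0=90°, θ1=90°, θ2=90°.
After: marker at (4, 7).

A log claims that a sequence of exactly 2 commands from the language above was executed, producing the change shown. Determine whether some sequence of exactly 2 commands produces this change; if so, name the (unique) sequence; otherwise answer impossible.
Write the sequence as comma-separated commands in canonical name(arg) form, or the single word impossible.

begin: config: θ0=90°, θ1=90°, θ2=90°
step 1 (rotate(1, 90)): config: θ0=90°, θ1=180°, θ2=90°
step 2 (rotate(1, 90)): config: θ0=90°, θ1=270°, θ2=90°
no other 2-command option fits: unique.

rotate(1, 90), rotate(1, 90)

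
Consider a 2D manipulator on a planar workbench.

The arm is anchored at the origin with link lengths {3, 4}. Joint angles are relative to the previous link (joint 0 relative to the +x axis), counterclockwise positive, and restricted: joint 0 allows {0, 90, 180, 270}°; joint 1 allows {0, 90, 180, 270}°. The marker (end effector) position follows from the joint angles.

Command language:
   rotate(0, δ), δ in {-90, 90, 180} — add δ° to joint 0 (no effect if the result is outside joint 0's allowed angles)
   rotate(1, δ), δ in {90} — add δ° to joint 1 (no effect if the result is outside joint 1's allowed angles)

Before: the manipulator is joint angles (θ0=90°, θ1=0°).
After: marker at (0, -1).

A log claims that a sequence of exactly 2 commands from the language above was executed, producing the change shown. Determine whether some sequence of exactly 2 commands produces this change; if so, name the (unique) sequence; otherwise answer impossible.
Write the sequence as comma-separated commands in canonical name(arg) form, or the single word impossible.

rotate(1, 90), rotate(1, 90)

begin: joint angles (θ0=90°, θ1=0°)
t=1 rotate(1, 90) ⇒ joint angles (θ0=90°, θ1=90°)
t=2 rotate(1, 90) ⇒ joint angles (θ0=90°, θ1=180°)
no other 2-command option fits: unique.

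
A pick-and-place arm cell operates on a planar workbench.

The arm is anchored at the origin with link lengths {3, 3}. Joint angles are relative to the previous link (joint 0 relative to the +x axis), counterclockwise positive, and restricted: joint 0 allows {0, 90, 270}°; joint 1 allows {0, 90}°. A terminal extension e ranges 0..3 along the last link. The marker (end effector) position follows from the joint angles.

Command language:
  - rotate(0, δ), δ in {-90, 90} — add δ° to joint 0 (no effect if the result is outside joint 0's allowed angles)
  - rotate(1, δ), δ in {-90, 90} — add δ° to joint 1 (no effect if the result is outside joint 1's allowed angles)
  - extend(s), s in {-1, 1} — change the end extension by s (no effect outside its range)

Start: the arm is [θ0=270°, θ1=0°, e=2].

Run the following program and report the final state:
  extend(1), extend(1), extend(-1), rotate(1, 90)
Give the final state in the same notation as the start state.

from: [θ0=270°, θ1=0°, e=2]
t=1 extend(1) ⇒ [θ0=270°, θ1=0°, e=3]
t=2 extend(1) ⇒ [θ0=270°, θ1=0°, e=3]
t=3 extend(-1) ⇒ [θ0=270°, θ1=0°, e=2]
t=4 rotate(1, 90) ⇒ [θ0=270°, θ1=90°, e=2]

[θ0=270°, θ1=90°, e=2]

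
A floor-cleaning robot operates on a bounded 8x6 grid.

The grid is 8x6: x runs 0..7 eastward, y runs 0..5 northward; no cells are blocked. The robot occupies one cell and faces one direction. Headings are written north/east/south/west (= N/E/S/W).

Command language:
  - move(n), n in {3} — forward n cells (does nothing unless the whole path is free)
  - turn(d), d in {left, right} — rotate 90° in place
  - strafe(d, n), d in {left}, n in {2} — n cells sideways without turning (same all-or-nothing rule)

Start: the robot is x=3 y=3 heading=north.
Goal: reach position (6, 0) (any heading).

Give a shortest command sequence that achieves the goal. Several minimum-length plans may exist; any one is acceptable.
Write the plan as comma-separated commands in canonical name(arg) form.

turn(right), move(3), turn(right), move(3)

initial: x=3 y=3 heading=north
t=1 turn(right) ⇒ x=3 y=3 heading=east
t=2 move(3) ⇒ x=6 y=3 heading=east
t=3 turn(right) ⇒ x=6 y=3 heading=south
t=4 move(3) ⇒ x=6 y=0 heading=south
no 3-step plan works, so 4 is optimal.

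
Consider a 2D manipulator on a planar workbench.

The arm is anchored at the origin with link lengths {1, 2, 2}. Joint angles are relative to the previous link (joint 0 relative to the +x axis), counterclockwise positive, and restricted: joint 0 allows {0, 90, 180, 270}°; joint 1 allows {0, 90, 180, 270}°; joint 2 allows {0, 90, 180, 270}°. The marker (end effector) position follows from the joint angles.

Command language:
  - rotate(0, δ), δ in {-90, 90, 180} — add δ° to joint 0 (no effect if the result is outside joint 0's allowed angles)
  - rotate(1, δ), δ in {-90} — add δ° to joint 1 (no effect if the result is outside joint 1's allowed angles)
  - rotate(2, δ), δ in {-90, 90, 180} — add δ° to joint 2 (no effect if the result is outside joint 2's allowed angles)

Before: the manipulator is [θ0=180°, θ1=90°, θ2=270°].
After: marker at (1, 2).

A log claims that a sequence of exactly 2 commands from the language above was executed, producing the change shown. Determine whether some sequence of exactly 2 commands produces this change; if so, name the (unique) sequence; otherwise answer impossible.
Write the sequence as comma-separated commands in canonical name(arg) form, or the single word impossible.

rotate(1, -90), rotate(1, -90)

t0: [θ0=180°, θ1=90°, θ2=270°]
1. rotate(1, -90) → [θ0=180°, θ1=0°, θ2=270°]
2. rotate(1, -90) → [θ0=180°, θ1=270°, θ2=270°]
no rival 2-sequence matches.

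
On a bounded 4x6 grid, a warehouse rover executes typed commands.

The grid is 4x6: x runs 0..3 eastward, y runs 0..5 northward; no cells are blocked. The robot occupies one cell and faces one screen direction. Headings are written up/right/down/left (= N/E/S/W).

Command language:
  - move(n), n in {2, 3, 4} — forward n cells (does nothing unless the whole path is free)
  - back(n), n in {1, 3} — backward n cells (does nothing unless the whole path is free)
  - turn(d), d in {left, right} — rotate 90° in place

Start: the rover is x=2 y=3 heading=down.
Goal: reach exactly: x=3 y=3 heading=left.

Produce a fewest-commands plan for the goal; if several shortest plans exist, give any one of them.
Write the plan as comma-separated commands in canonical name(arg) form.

initial: x=2 y=3 heading=down
step 1 (turn(right)): x=2 y=3 heading=left
step 2 (back(1)): x=3 y=3 heading=left
minimal: 2 command(s), checked below 2.

turn(right), back(1)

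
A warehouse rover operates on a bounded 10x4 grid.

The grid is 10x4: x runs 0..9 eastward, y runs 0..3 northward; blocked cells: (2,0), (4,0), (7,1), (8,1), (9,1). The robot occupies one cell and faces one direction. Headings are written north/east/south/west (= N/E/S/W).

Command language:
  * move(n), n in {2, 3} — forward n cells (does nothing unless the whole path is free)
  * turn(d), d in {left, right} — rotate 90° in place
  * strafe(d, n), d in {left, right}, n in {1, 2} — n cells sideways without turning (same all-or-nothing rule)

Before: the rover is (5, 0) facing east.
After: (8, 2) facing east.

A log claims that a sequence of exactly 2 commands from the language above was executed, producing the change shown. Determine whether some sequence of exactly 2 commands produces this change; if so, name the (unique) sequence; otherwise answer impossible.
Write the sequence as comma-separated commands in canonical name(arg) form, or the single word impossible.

key: running move(3) before strafe(left, 2) would end elsewhere — order is forced
initial: (5, 0) facing east
step 1 (strafe(left, 2)): (5, 2) facing east
step 2 (move(3)): (8, 2) facing east
all 64 alternatives checked — unique.

strafe(left, 2), move(3)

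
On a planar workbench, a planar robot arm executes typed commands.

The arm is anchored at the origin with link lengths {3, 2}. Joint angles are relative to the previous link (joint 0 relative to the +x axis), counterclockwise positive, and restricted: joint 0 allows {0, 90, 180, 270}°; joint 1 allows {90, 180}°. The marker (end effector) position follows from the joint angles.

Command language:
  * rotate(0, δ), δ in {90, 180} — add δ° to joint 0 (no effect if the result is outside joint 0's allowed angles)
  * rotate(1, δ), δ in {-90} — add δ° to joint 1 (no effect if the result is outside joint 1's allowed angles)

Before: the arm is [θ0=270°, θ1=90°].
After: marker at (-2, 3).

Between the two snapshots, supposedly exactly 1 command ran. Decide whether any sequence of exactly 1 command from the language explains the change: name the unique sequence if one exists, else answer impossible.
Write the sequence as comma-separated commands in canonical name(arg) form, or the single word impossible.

start: [θ0=270°, θ1=90°]
step 1 (rotate(0, 180)): [θ0=90°, θ1=90°]
all 3 alternatives checked — unique.

rotate(0, 180)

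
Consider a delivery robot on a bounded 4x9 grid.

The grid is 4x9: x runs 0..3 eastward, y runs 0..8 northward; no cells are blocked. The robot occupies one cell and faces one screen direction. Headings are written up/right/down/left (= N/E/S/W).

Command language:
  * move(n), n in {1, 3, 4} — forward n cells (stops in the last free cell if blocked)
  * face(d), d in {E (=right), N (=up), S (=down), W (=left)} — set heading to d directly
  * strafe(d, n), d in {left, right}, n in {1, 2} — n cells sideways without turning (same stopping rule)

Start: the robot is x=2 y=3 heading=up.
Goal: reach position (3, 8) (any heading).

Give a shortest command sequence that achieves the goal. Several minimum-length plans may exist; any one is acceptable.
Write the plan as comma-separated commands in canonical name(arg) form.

strafe(right, 1), move(4), move(4)

begin: x=2 y=3 heading=up
1. strafe(right, 1) → x=3 y=3 heading=up
2. move(4) → x=3 y=7 heading=up
3. move(4) → x=3 y=8 heading=up
nothing shorter than 3 reaches the goal.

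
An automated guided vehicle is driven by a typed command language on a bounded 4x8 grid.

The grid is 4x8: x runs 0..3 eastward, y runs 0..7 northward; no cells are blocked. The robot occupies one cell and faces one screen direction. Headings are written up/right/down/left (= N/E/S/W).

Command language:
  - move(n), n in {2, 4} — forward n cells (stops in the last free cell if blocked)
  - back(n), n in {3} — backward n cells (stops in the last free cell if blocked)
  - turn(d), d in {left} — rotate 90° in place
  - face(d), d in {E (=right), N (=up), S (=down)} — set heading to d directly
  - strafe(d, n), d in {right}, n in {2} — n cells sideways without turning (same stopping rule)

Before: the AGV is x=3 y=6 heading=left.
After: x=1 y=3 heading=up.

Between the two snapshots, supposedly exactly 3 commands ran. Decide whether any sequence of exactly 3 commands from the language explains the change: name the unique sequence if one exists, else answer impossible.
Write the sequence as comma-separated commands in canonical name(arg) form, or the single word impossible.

key: running back(3) before move(2) would end elsewhere — order is forced
start: x=3 y=6 heading=left
step 1 (move(2)): x=1 y=6 heading=left
step 2 (face(N)): x=1 y=6 heading=up
step 3 (back(3)): x=1 y=3 heading=up
uniquely the one of 512 3-step routes that fits.

move(2), face(N), back(3)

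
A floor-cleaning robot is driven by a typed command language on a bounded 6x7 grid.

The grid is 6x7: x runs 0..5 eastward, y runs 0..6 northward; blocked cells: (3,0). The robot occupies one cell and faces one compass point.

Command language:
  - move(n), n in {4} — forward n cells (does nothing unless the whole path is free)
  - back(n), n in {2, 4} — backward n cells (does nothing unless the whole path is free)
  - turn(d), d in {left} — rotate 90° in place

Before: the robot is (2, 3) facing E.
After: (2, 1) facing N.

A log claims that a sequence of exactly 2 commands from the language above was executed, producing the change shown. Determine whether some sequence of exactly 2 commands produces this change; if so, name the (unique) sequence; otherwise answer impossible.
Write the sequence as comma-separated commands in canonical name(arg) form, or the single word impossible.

key: cell and facing (now N) both changed — the 2 commands mix motion and turning
from: (2, 3) facing E
1. turn(left) → (2, 3) facing N
2. back(2) → (2, 1) facing N
uniquely the one of 16 2-step routes that fits.

turn(left), back(2)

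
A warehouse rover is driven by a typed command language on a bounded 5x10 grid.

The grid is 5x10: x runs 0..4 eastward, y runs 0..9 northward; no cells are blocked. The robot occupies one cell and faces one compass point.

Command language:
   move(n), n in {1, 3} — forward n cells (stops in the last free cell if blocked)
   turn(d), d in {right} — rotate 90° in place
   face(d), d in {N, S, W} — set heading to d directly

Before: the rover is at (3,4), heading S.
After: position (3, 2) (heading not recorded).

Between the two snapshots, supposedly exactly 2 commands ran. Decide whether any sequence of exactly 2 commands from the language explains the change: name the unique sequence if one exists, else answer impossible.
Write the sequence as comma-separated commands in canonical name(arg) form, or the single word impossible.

move(1), move(1)

initial: at (3,4), heading S
1. move(1) → at (3,3), heading S
2. move(1) → at (3,2), heading S
no other 2-command option fits: unique.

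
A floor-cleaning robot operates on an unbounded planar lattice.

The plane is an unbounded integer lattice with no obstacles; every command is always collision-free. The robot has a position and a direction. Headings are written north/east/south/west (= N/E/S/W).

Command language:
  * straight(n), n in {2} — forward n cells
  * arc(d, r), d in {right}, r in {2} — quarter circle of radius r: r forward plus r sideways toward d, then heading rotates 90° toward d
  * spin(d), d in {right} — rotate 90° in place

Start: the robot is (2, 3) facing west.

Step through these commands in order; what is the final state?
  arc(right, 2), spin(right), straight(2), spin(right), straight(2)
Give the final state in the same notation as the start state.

(2, 3) facing south

from: (2, 3) facing west
1. arc(right, 2) → (0, 5) facing north
2. spin(right) → (0, 5) facing east
3. straight(2) → (2, 5) facing east
4. spin(right) → (2, 5) facing south
5. straight(2) → (2, 3) facing south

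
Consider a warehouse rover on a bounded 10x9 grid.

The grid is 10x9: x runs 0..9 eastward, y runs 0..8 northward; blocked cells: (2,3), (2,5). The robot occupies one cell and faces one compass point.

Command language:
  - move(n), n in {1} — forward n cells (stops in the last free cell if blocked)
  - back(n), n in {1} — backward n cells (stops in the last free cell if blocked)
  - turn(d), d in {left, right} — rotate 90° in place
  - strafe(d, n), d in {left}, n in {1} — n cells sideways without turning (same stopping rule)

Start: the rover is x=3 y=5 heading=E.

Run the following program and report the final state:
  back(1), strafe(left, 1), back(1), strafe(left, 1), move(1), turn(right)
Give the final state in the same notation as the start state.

x=3 y=7 heading=S

begin: x=3 y=5 heading=E
1. back(1) → x=3 y=5 heading=E
2. strafe(left, 1) → x=3 y=6 heading=E
3. back(1) → x=2 y=6 heading=E
4. strafe(left, 1) → x=2 y=7 heading=E
5. move(1) → x=3 y=7 heading=E
6. turn(right) → x=3 y=7 heading=S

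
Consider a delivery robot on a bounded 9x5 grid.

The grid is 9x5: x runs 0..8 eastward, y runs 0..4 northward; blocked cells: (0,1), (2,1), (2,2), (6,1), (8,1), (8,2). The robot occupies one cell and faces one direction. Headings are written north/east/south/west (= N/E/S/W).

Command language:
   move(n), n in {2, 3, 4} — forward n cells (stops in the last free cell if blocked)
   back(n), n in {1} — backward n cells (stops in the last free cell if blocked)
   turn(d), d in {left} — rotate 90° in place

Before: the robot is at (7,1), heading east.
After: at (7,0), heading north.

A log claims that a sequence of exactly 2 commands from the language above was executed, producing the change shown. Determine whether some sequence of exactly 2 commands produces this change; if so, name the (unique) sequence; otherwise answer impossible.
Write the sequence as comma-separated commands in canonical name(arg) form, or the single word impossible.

turn(left), back(1)

key: order matters: swapping turn(left) and back(1) lands elsewhere
start: at (7,1), heading east
step 1 (turn(left)): at (7,1), heading north
step 2 (back(1)): at (7,0), heading north
no rival 2-sequence matches.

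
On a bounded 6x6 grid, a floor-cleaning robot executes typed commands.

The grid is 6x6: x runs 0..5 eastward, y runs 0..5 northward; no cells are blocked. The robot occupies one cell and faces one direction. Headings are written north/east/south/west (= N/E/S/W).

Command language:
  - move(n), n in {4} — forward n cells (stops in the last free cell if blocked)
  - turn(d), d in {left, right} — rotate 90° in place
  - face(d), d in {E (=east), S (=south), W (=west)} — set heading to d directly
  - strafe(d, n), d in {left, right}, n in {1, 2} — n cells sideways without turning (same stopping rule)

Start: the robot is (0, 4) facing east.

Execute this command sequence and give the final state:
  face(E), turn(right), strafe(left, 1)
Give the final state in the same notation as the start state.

start: (0, 4) facing east
t=1 face(E) ⇒ (0, 4) facing east
t=2 turn(right) ⇒ (0, 4) facing south
t=3 strafe(left, 1) ⇒ (1, 4) facing south

(1, 4) facing south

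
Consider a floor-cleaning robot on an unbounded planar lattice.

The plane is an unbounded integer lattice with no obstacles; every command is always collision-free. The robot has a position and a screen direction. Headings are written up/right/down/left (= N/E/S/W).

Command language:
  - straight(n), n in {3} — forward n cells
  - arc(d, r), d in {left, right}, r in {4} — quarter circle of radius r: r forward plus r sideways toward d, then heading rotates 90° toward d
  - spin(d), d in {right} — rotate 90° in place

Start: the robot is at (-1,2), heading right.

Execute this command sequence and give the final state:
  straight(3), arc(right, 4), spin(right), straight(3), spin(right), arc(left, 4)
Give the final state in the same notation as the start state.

at (-1,2), heading left

from: at (-1,2), heading right
[1] after straight(3): at (2,2), heading right
[2] after arc(right, 4): at (6,-2), heading down
[3] after spin(right): at (6,-2), heading left
[4] after straight(3): at (3,-2), heading left
[5] after spin(right): at (3,-2), heading up
[6] after arc(left, 4): at (-1,2), heading left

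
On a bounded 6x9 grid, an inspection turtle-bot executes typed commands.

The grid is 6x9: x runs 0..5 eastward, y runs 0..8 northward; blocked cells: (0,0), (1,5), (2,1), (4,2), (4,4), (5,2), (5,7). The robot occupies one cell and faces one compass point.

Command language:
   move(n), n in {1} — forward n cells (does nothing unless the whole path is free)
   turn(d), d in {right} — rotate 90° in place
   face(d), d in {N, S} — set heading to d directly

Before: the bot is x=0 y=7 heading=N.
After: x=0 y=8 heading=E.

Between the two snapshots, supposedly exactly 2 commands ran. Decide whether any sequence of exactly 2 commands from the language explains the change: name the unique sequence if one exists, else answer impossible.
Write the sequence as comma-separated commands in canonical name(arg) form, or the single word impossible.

key: cell and facing (now E) both changed — the 2 commands mix motion and turning
start: x=0 y=7 heading=N
t=1 move(1) ⇒ x=0 y=8 heading=N
t=2 turn(right) ⇒ x=0 y=8 heading=E
all 16 alternatives checked — unique.

move(1), turn(right)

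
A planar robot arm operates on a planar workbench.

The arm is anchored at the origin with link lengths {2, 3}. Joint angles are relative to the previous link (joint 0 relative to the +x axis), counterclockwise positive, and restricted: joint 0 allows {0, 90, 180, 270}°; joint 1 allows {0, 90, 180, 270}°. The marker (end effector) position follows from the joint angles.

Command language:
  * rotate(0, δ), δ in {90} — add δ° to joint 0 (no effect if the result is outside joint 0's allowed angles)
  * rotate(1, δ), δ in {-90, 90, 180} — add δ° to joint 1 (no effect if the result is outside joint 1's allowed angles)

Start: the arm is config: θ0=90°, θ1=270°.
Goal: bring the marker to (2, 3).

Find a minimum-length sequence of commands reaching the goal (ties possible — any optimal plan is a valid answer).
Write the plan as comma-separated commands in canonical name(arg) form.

from: config: θ0=90°, θ1=270°
step 1 (rotate(0, 90)): config: θ0=180°, θ1=270°
step 2 (rotate(0, 90)): config: θ0=270°, θ1=270°
step 3 (rotate(0, 90)): config: θ0=0°, θ1=270°
step 4 (rotate(1, 180)): config: θ0=0°, θ1=90°
minimal: 4 command(s), checked below 4.

rotate(0, 90), rotate(0, 90), rotate(0, 90), rotate(1, 180)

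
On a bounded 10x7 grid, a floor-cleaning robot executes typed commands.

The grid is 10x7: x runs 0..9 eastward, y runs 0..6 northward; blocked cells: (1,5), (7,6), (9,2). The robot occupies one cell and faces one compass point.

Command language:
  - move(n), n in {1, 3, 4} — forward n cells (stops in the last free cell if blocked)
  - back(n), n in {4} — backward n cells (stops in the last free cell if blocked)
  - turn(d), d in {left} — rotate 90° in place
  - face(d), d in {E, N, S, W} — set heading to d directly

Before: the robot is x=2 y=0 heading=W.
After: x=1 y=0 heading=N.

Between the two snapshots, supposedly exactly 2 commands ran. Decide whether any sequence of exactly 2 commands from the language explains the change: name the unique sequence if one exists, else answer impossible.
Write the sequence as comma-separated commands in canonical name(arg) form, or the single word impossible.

move(1), face(N)

key: running face(N) before move(1) would end elsewhere — order is forced
t0: x=2 y=0 heading=W
step 1 (move(1)): x=1 y=0 heading=W
step 2 (face(N)): x=1 y=0 heading=N
uniquely the one of 81 2-step routes that fits.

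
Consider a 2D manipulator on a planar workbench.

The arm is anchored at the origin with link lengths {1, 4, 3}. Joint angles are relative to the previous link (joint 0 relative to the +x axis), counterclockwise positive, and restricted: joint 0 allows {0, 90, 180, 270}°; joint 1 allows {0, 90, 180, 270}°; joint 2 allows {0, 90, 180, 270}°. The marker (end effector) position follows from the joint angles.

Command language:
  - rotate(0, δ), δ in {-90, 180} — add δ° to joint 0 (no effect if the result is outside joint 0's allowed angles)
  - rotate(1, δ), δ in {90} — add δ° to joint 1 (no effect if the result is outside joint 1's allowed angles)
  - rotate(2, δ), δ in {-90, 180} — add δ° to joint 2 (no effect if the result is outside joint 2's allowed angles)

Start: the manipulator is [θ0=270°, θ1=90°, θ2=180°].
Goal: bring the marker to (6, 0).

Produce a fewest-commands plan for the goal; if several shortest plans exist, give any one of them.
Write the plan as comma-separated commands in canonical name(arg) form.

rotate(1, 90), rotate(0, -90), rotate(2, 180)

begin: [θ0=270°, θ1=90°, θ2=180°]
[1] after rotate(1, 90): [θ0=270°, θ1=180°, θ2=180°]
[2] after rotate(0, -90): [θ0=180°, θ1=180°, θ2=180°]
[3] after rotate(2, 180): [θ0=180°, θ1=180°, θ2=0°]
shorter routes all fall short; 3 is best.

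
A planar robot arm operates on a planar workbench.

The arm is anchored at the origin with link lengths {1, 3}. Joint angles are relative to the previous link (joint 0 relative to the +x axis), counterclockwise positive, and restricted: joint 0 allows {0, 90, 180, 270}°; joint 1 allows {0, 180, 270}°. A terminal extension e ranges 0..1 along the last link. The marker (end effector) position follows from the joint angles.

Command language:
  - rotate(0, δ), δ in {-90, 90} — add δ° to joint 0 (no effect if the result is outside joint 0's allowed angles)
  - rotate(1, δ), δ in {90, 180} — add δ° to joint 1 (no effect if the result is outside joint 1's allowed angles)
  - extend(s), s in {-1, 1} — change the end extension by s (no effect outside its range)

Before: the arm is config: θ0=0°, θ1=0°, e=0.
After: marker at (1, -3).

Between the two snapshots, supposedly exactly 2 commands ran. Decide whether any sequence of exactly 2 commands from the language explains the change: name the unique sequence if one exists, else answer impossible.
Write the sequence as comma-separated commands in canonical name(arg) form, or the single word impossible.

rotate(1, 180), rotate(1, 90)

key: order matters: swapping rotate(1, 180) and rotate(1, 90) lands elsewhere
start: config: θ0=0°, θ1=0°, e=0
step 1 (rotate(1, 180)): config: θ0=0°, θ1=180°, e=0
step 2 (rotate(1, 90)): config: θ0=0°, θ1=270°, e=0
no rival 2-sequence matches.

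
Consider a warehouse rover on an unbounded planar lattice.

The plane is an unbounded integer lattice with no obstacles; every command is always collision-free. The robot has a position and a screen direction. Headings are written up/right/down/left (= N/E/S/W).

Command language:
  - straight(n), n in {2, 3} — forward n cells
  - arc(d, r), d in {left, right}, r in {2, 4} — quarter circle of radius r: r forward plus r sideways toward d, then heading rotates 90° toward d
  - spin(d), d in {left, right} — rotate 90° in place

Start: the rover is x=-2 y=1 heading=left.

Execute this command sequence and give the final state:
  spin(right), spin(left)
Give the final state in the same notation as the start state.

x=-2 y=1 heading=left

start: x=-2 y=1 heading=left
t=1 spin(right) ⇒ x=-2 y=1 heading=up
t=2 spin(left) ⇒ x=-2 y=1 heading=left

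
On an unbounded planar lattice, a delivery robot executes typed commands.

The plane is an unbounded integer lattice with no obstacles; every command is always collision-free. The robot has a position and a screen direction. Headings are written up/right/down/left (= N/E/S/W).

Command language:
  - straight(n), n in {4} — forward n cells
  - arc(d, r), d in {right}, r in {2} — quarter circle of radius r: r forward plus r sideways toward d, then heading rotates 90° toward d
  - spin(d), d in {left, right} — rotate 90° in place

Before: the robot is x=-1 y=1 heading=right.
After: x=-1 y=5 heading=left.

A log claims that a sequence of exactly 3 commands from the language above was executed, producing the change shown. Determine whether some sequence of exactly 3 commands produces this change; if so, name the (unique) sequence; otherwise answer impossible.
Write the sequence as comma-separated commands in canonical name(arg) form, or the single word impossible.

key: position moved to (-1,5) AND the heading swung to W — translation plus rotation needed
from: x=-1 y=1 heading=right
1. spin(left) → x=-1 y=1 heading=up
2. straight(4) → x=-1 y=5 heading=up
3. spin(left) → x=-1 y=5 heading=left
no rival 3-sequence matches.

spin(left), straight(4), spin(left)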